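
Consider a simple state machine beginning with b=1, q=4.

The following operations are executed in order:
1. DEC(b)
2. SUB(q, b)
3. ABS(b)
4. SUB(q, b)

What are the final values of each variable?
{b: 0, q: 4}

Step-by-step execution:
Initial: b=1, q=4
After step 1 (DEC(b)): b=0, q=4
After step 2 (SUB(q, b)): b=0, q=4
After step 3 (ABS(b)): b=0, q=4
After step 4 (SUB(q, b)): b=0, q=4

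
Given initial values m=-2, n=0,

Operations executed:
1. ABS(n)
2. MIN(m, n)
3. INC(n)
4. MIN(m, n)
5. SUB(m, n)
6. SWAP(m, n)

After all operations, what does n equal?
n = -3

Tracing execution:
Step 1: ABS(n) → n = 0
Step 2: MIN(m, n) → n = 0
Step 3: INC(n) → n = 1
Step 4: MIN(m, n) → n = 1
Step 5: SUB(m, n) → n = 1
Step 6: SWAP(m, n) → n = -3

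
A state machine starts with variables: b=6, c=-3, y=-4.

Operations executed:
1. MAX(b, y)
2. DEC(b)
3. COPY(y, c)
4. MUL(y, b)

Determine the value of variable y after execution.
y = -15

Tracing execution:
Step 1: MAX(b, y) → y = -4
Step 2: DEC(b) → y = -4
Step 3: COPY(y, c) → y = -3
Step 4: MUL(y, b) → y = -15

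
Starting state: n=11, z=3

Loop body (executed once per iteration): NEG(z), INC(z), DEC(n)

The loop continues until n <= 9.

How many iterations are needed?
2

Tracing iterations:
Initial: n=11, z=3
After iteration 1: n=10, z=-2
After iteration 2: n=9, z=3
n <= 9 now holds, so the loop exits after 2 iterations.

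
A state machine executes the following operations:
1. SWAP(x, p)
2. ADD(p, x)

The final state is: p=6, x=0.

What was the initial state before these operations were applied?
p=0, x=6

Working backwards:
Final state: p=6, x=0
Before step 2 (ADD(p, x)): p=6, x=0
Before step 1 (SWAP(x, p)): p=0, x=6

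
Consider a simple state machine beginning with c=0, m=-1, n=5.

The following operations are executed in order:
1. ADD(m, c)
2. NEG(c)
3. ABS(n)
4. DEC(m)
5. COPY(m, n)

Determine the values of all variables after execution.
{c: 0, m: 5, n: 5}

Step-by-step execution:
Initial: c=0, m=-1, n=5
After step 1 (ADD(m, c)): c=0, m=-1, n=5
After step 2 (NEG(c)): c=0, m=-1, n=5
After step 3 (ABS(n)): c=0, m=-1, n=5
After step 4 (DEC(m)): c=0, m=-2, n=5
After step 5 (COPY(m, n)): c=0, m=5, n=5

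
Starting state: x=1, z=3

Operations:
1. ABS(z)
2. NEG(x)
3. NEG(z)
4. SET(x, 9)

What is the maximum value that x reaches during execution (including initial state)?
9

Values of x at each step:
Initial: x = 1
After step 1: x = 1
After step 2: x = -1
After step 3: x = -1
After step 4: x = 9 ← maximum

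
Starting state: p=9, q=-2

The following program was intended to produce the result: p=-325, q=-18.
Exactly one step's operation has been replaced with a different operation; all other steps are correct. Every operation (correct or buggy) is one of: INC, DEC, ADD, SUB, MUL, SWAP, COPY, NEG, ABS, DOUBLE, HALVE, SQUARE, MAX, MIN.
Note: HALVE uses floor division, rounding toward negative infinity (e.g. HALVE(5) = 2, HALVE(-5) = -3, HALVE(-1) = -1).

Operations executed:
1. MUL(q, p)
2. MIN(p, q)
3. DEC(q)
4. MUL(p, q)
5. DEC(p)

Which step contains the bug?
Step 3

Trace with buggy code:
Initial: p=9, q=-2
After step 1: p=9, q=-18
After step 2: p=-18, q=-18
After step 3: p=-18, q=-19
After step 4: p=342, q=-19
After step 5: p=341, q=-19
Actual final p=341, q=-19 ≠ expected p=-325, q=-18.
Step 3 is the only position where a single-operation replacement can produce the expected result.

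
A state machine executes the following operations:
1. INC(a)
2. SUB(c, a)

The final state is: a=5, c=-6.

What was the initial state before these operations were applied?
a=4, c=-1

Working backwards:
Final state: a=5, c=-6
Before step 2 (SUB(c, a)): a=5, c=-1
Before step 1 (INC(a)): a=4, c=-1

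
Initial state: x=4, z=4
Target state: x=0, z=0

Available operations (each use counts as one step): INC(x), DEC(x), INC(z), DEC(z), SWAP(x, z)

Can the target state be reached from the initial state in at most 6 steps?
No

The target state cannot be reached within 6 steps.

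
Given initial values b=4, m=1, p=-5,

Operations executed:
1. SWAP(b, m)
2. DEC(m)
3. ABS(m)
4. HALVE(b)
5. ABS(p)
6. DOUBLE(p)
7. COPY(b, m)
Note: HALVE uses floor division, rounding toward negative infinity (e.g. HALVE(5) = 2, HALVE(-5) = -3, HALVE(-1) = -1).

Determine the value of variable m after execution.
m = 3

Tracing execution:
Step 1: SWAP(b, m) → m = 4
Step 2: DEC(m) → m = 3
Step 3: ABS(m) → m = 3
Step 4: HALVE(b) → m = 3
Step 5: ABS(p) → m = 3
Step 6: DOUBLE(p) → m = 3
Step 7: COPY(b, m) → m = 3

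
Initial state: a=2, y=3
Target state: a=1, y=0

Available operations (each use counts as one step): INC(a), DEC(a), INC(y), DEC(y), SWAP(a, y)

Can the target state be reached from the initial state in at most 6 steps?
Yes

Path (4 steps): DEC(a) → DEC(y) → DEC(y) → DEC(y)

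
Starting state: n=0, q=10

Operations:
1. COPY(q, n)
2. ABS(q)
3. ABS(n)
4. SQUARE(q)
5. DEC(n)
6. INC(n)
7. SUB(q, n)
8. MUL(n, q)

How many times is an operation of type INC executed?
1

Counting INC operations:
Step 6: INC(n) ← INC
Total: 1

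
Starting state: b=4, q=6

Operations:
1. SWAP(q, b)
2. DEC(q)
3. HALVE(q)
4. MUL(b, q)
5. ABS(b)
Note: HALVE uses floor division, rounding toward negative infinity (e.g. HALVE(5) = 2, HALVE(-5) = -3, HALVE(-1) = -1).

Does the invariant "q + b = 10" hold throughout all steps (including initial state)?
No, violated after step 2

The invariant is violated after step 2.

State at each step:
Initial: b=4, q=6
After step 1: b=6, q=4
After step 2: b=6, q=3
After step 3: b=6, q=1
After step 4: b=6, q=1
After step 5: b=6, q=1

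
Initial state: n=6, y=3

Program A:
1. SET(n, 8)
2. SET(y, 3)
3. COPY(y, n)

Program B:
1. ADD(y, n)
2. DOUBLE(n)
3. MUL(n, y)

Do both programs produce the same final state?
No

Program A final state: n=8, y=8
Program B final state: n=108, y=9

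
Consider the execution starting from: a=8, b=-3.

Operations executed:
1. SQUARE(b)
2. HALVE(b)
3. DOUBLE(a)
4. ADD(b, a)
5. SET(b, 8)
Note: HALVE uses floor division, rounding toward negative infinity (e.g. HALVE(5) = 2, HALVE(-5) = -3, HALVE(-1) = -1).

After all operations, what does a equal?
a = 16

Tracing execution:
Step 1: SQUARE(b) → a = 8
Step 2: HALVE(b) → a = 8
Step 3: DOUBLE(a) → a = 16
Step 4: ADD(b, a) → a = 16
Step 5: SET(b, 8) → a = 16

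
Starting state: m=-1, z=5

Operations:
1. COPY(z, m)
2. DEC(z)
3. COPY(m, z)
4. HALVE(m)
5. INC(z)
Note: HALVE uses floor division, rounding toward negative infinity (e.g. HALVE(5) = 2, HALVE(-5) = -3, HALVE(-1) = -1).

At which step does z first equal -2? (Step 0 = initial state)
Step 2

Tracing z:
Initial: z = 5
After step 1: z = -1
After step 2: z = -2 ← first occurrence
After step 3: z = -2
After step 4: z = -2
After step 5: z = -1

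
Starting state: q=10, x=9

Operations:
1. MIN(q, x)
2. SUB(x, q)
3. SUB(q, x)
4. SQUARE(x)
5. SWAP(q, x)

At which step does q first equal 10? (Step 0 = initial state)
Step 0

Tracing q:
Initial: q = 10 ← first occurrence
After step 1: q = 9
After step 2: q = 9
After step 3: q = 9
After step 4: q = 9
After step 5: q = 0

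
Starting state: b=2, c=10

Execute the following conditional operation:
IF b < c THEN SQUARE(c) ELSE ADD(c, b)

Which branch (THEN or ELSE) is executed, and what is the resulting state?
Branch: THEN, Final state: b=2, c=100

Evaluating condition: b < c
b = 2, c = 10
Condition is True, so THEN branch executes
After SQUARE(c): b=2, c=100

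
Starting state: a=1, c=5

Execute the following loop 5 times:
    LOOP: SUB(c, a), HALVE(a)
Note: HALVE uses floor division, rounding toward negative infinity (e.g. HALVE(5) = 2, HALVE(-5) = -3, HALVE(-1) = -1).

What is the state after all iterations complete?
a=0, c=4

Iteration trace:
Start: a=1, c=5
After iteration 1: a=0, c=4
After iteration 2: a=0, c=4
After iteration 3: a=0, c=4
After iteration 4: a=0, c=4
After iteration 5: a=0, c=4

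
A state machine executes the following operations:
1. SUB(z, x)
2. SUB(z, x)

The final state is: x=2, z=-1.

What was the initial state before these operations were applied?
x=2, z=3

Working backwards:
Final state: x=2, z=-1
Before step 2 (SUB(z, x)): x=2, z=1
Before step 1 (SUB(z, x)): x=2, z=3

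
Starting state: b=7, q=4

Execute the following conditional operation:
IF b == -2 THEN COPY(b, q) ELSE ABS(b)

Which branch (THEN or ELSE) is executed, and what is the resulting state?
Branch: ELSE, Final state: b=7, q=4

Evaluating condition: b == -2
b = 7
Condition is False, so ELSE branch executes
After ABS(b): b=7, q=4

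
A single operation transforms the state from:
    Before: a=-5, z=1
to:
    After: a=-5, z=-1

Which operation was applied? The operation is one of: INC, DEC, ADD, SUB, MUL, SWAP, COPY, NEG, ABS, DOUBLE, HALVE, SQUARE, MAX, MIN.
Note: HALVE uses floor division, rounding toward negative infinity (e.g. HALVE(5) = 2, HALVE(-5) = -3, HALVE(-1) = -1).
NEG(z)

Analyzing the change:
Before: a=-5, z=1
After: a=-5, z=-1
Variable z changed from 1 to -1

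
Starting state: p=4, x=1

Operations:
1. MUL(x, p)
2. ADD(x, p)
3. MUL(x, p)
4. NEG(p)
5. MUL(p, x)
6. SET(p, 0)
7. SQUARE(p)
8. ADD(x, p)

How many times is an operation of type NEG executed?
1

Counting NEG operations:
Step 4: NEG(p) ← NEG
Total: 1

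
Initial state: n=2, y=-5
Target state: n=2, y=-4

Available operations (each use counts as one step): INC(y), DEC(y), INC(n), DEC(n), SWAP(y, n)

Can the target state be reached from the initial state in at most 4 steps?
Yes

Path (1 step): INC(y)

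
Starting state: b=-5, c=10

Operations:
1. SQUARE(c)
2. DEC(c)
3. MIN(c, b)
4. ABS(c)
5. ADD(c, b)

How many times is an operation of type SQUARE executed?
1

Counting SQUARE operations:
Step 1: SQUARE(c) ← SQUARE
Total: 1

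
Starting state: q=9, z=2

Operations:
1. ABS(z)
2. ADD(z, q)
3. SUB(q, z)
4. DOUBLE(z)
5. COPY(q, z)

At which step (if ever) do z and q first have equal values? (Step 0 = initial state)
Step 5

z and q first become equal after step 5.

Comparing values at each step:
Initial: z=2, q=9
After step 1: z=2, q=9
After step 2: z=11, q=9
After step 3: z=11, q=-2
After step 4: z=22, q=-2
After step 5: z=22, q=22 ← equal!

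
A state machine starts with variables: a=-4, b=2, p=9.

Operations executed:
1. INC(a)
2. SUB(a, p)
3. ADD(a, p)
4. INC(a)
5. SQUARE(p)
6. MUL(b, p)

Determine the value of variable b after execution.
b = 162

Tracing execution:
Step 1: INC(a) → b = 2
Step 2: SUB(a, p) → b = 2
Step 3: ADD(a, p) → b = 2
Step 4: INC(a) → b = 2
Step 5: SQUARE(p) → b = 2
Step 6: MUL(b, p) → b = 162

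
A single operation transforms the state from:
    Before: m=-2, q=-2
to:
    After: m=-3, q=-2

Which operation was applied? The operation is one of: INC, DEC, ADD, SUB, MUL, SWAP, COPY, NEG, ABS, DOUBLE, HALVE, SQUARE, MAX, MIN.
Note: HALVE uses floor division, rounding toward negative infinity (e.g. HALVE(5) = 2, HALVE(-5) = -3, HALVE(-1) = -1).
DEC(m)

Analyzing the change:
Before: m=-2, q=-2
After: m=-3, q=-2
Variable m changed from -2 to -3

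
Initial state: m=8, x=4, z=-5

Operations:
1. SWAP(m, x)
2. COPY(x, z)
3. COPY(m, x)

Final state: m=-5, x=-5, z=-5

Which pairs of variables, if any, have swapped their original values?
None

Comparing initial and final values:
z: -5 → -5
x: 4 → -5
m: 8 → -5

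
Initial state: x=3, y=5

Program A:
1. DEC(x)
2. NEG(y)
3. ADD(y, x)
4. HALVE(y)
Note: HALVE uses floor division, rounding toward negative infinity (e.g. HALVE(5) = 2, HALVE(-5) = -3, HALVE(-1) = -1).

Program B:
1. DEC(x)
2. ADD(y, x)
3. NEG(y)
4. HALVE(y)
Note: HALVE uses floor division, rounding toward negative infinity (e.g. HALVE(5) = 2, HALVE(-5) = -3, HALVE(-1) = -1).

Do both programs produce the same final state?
No

Program A final state: x=2, y=-2
Program B final state: x=2, y=-4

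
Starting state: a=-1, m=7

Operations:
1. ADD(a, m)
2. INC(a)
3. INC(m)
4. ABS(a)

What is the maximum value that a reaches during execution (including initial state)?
7

Values of a at each step:
Initial: a = -1
After step 1: a = 6
After step 2: a = 7 ← maximum
After step 3: a = 7
After step 4: a = 7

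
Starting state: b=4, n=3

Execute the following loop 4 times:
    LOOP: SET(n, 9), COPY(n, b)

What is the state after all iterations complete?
b=4, n=4

Iteration trace:
Start: b=4, n=3
After iteration 1: b=4, n=4
After iteration 2: b=4, n=4
After iteration 3: b=4, n=4
After iteration 4: b=4, n=4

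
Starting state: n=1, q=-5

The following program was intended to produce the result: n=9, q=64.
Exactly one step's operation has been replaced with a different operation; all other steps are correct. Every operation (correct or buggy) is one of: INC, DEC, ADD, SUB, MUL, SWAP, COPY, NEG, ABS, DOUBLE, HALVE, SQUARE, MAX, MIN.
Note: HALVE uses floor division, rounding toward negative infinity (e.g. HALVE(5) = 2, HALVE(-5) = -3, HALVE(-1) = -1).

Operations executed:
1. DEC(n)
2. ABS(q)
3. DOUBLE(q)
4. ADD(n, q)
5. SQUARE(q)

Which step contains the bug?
Step 1

Trace with buggy code:
Initial: n=1, q=-5
After step 1: n=0, q=-5
After step 2: n=0, q=5
After step 3: n=0, q=10
After step 4: n=10, q=10
After step 5: n=10, q=100
Actual final n=10, q=100 ≠ expected n=9, q=64.
Step 1 is the only position where a single-operation replacement can produce the expected result.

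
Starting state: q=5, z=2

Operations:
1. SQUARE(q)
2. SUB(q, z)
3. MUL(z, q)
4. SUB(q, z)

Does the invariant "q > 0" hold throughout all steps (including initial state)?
No, violated after step 4

The invariant is violated after step 4.

State at each step:
Initial: q=5, z=2
After step 1: q=25, z=2
After step 2: q=23, z=2
After step 3: q=23, z=46
After step 4: q=-23, z=46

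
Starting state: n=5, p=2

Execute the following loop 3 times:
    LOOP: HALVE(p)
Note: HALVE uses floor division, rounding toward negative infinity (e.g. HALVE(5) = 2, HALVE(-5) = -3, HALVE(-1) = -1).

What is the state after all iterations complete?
n=5, p=0

Iteration trace:
Start: n=5, p=2
After iteration 1: n=5, p=1
After iteration 2: n=5, p=0
After iteration 3: n=5, p=0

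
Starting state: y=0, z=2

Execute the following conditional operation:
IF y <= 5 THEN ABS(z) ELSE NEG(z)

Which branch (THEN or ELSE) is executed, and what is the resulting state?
Branch: THEN, Final state: y=0, z=2

Evaluating condition: y <= 5
y = 0
Condition is True, so THEN branch executes
After ABS(z): y=0, z=2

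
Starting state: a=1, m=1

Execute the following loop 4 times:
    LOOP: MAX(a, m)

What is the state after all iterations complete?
a=1, m=1

Iteration trace:
Start: a=1, m=1
After iteration 1: a=1, m=1
After iteration 2: a=1, m=1
After iteration 3: a=1, m=1
After iteration 4: a=1, m=1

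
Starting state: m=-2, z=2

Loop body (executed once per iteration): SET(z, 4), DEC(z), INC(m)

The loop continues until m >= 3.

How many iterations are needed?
5

Tracing iterations:
Initial: m=-2, z=2
After iteration 1: m=-1, z=3
After iteration 2: m=0, z=3
After iteration 3: m=1, z=3
After iteration 4: m=2, z=3
After iteration 5: m=3, z=3
m >= 3 now holds, so the loop exits after 5 iterations.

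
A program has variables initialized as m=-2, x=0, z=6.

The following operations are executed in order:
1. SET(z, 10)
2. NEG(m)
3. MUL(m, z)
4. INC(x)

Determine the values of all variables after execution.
{m: 20, x: 1, z: 10}

Step-by-step execution:
Initial: m=-2, x=0, z=6
After step 1 (SET(z, 10)): m=-2, x=0, z=10
After step 2 (NEG(m)): m=2, x=0, z=10
After step 3 (MUL(m, z)): m=20, x=0, z=10
After step 4 (INC(x)): m=20, x=1, z=10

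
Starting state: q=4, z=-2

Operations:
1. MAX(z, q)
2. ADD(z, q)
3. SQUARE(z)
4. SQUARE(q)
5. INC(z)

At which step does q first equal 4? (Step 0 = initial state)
Step 0

Tracing q:
Initial: q = 4 ← first occurrence
After step 1: q = 4
After step 2: q = 4
After step 3: q = 4
After step 4: q = 16
After step 5: q = 16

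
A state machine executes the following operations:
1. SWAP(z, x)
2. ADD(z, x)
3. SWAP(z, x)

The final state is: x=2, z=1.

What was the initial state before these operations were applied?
x=1, z=1

Working backwards:
Final state: x=2, z=1
Before step 3 (SWAP(z, x)): x=1, z=2
Before step 2 (ADD(z, x)): x=1, z=1
Before step 1 (SWAP(z, x)): x=1, z=1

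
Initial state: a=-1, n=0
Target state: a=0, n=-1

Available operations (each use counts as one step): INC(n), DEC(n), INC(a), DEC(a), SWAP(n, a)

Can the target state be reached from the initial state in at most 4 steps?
Yes

Path (1 step): SWAP(n, a)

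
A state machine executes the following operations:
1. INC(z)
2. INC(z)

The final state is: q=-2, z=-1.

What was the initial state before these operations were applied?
q=-2, z=-3

Working backwards:
Final state: q=-2, z=-1
Before step 2 (INC(z)): q=-2, z=-2
Before step 1 (INC(z)): q=-2, z=-3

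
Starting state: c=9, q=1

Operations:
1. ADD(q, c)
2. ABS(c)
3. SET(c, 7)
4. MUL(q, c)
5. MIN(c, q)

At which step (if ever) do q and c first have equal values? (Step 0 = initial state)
Never

q and c never become equal during execution.

Comparing values at each step:
Initial: q=1, c=9
After step 1: q=10, c=9
After step 2: q=10, c=9
After step 3: q=10, c=7
After step 4: q=70, c=7
After step 5: q=70, c=7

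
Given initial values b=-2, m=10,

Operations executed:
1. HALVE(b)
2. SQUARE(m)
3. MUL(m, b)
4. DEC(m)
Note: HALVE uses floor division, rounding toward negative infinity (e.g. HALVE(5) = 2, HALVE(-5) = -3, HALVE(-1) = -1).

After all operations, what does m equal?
m = -101

Tracing execution:
Step 1: HALVE(b) → m = 10
Step 2: SQUARE(m) → m = 100
Step 3: MUL(m, b) → m = -100
Step 4: DEC(m) → m = -101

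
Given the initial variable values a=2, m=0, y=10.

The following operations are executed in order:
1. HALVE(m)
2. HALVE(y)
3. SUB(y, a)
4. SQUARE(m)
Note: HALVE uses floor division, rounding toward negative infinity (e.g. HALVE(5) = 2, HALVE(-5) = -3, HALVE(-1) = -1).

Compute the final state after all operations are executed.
{a: 2, m: 0, y: 3}

Step-by-step execution:
Initial: a=2, m=0, y=10
After step 1 (HALVE(m)): a=2, m=0, y=10
After step 2 (HALVE(y)): a=2, m=0, y=5
After step 3 (SUB(y, a)): a=2, m=0, y=3
After step 4 (SQUARE(m)): a=2, m=0, y=3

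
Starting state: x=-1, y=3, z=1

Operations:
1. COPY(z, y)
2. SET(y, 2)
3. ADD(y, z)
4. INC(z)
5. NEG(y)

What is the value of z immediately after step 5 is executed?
z = 4

Tracing z through execution:
Initial: z = 1
After step 1 (COPY(z, y)): z = 3
After step 2 (SET(y, 2)): z = 3
After step 3 (ADD(y, z)): z = 3
After step 4 (INC(z)): z = 4
After step 5 (NEG(y)): z = 4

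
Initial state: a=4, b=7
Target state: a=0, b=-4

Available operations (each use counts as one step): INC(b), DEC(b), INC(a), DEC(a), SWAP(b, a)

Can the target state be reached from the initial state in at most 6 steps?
No

The target state cannot be reached within 6 steps.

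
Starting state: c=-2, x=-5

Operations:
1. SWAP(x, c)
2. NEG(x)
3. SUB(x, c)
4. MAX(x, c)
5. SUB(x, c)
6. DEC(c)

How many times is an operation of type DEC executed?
1

Counting DEC operations:
Step 6: DEC(c) ← DEC
Total: 1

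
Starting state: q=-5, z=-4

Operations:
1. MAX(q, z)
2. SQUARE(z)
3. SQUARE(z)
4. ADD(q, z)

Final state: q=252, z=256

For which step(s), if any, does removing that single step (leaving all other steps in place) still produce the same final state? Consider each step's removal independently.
None - removing any single step changes the final result

Testing removal of each single step:
Without step 1: final = q=251, z=256 (different)
Without step 2: final = q=12, z=16 (different)
Without step 3: final = q=12, z=16 (different)
Without step 4: final = q=-4, z=256 (different)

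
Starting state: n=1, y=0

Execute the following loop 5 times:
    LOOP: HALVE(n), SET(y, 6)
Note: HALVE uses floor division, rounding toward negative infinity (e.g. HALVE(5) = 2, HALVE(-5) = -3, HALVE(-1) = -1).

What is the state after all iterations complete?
n=0, y=6

Iteration trace:
Start: n=1, y=0
After iteration 1: n=0, y=6
After iteration 2: n=0, y=6
After iteration 3: n=0, y=6
After iteration 4: n=0, y=6
After iteration 5: n=0, y=6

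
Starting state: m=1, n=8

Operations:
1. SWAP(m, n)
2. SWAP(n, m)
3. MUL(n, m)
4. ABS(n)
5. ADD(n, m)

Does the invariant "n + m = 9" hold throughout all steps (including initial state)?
No, violated after step 5

The invariant is violated after step 5.

State at each step:
Initial: m=1, n=8
After step 1: m=8, n=1
After step 2: m=1, n=8
After step 3: m=1, n=8
After step 4: m=1, n=8
After step 5: m=1, n=9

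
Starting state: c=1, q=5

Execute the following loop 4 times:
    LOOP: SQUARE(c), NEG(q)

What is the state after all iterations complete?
c=1, q=5

Iteration trace:
Start: c=1, q=5
After iteration 1: c=1, q=-5
After iteration 2: c=1, q=5
After iteration 3: c=1, q=-5
After iteration 4: c=1, q=5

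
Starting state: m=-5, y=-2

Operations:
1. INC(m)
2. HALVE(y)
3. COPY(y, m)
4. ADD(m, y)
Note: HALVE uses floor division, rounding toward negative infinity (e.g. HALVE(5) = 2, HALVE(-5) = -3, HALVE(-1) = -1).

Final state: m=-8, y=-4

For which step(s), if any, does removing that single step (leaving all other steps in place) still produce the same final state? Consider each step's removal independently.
Step(s) 2

Testing removal of each single step:
Without step 1: final = m=-10, y=-5 (different)
Without step 2: final = m=-8, y=-4 (same)
Without step 3: final = m=-5, y=-1 (different)
Without step 4: final = m=-4, y=-4 (different)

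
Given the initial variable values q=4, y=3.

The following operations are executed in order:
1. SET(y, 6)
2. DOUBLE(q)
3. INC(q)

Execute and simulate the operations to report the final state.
{q: 9, y: 6}

Step-by-step execution:
Initial: q=4, y=3
After step 1 (SET(y, 6)): q=4, y=6
After step 2 (DOUBLE(q)): q=8, y=6
After step 3 (INC(q)): q=9, y=6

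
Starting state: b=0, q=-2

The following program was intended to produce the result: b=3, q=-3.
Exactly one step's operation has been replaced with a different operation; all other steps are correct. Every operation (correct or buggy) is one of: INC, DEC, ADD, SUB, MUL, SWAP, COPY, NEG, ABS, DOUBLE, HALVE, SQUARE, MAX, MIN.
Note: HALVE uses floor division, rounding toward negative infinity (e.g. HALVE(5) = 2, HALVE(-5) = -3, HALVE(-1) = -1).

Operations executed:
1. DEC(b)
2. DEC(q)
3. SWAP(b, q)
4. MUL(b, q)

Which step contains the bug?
Step 3

Trace with buggy code:
Initial: b=0, q=-2
After step 1: b=-1, q=-2
After step 2: b=-1, q=-3
After step 3: b=-3, q=-1
After step 4: b=3, q=-1
Actual final b=3, q=-1 ≠ expected b=3, q=-3.
Step 3 is the only position where a single-operation replacement can produce the expected result.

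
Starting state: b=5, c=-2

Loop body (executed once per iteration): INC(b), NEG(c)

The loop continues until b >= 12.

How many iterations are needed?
7

Tracing iterations:
Initial: b=5, c=-2
After iteration 1: b=6, c=2
After iteration 2: b=7, c=-2
After iteration 3: b=8, c=2
After iteration 4: b=9, c=-2
After iteration 5: b=10, c=2
After iteration 6: b=11, c=-2
After iteration 7: b=12, c=2
b >= 12 now holds, so the loop exits after 7 iterations.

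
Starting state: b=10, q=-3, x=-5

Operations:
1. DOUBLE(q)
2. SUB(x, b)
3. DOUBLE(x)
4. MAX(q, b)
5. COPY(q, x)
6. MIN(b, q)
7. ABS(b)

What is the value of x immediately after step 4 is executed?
x = -30

Tracing x through execution:
Initial: x = -5
After step 1 (DOUBLE(q)): x = -5
After step 2 (SUB(x, b)): x = -15
After step 3 (DOUBLE(x)): x = -30
After step 4 (MAX(q, b)): x = -30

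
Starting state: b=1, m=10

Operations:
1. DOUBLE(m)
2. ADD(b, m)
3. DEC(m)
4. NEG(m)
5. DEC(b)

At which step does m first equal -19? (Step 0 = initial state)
Step 4

Tracing m:
Initial: m = 10
After step 1: m = 20
After step 2: m = 20
After step 3: m = 19
After step 4: m = -19 ← first occurrence
After step 5: m = -19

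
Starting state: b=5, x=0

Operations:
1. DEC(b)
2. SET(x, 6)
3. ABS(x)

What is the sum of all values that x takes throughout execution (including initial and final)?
12

Values of x at each step:
Initial: x = 0
After step 1: x = 0
After step 2: x = 6
After step 3: x = 6
Sum = 0 + 0 + 6 + 6 = 12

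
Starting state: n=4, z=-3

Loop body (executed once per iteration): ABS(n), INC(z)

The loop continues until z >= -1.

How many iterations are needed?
2

Tracing iterations:
Initial: n=4, z=-3
After iteration 1: n=4, z=-2
After iteration 2: n=4, z=-1
z >= -1 now holds, so the loop exits after 2 iterations.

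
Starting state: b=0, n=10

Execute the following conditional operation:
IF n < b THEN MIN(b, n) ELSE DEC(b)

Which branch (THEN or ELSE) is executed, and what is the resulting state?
Branch: ELSE, Final state: b=-1, n=10

Evaluating condition: n < b
n = 10, b = 0
Condition is False, so ELSE branch executes
After DEC(b): b=-1, n=10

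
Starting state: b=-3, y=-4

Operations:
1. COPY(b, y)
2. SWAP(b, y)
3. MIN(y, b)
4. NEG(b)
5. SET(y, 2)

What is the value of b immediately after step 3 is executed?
b = -4

Tracing b through execution:
Initial: b = -3
After step 1 (COPY(b, y)): b = -4
After step 2 (SWAP(b, y)): b = -4
After step 3 (MIN(y, b)): b = -4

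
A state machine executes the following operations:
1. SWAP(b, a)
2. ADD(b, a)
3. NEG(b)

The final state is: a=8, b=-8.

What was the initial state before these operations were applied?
a=0, b=8

Working backwards:
Final state: a=8, b=-8
Before step 3 (NEG(b)): a=8, b=8
Before step 2 (ADD(b, a)): a=8, b=0
Before step 1 (SWAP(b, a)): a=0, b=8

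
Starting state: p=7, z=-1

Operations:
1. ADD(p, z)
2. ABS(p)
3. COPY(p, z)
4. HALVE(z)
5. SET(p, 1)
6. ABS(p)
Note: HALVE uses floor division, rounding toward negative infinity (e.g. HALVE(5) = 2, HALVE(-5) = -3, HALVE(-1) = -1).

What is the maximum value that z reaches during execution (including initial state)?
-1

Values of z at each step:
Initial: z = -1 ← maximum
After step 1: z = -1
After step 2: z = -1
After step 3: z = -1
After step 4: z = -1
After step 5: z = -1
After step 6: z = -1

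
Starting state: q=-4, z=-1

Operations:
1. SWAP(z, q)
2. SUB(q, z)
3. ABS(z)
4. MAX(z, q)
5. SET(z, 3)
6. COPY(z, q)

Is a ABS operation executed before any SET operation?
Yes

First ABS: step 3
First SET: step 5
Since 3 < 5, ABS comes first.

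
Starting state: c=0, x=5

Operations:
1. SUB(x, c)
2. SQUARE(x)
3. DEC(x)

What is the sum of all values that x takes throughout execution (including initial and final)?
59

Values of x at each step:
Initial: x = 5
After step 1: x = 5
After step 2: x = 25
After step 3: x = 24
Sum = 5 + 5 + 25 + 24 = 59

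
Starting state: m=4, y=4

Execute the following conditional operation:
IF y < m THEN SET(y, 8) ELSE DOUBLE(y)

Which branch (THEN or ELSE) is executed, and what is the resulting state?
Branch: ELSE, Final state: m=4, y=8

Evaluating condition: y < m
y = 4, m = 4
Condition is False, so ELSE branch executes
After DOUBLE(y): m=4, y=8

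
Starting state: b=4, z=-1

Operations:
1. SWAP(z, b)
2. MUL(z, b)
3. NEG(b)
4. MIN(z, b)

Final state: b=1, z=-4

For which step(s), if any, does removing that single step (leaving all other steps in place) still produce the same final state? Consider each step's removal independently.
Step(s) 4

Testing removal of each single step:
Without step 1: final = b=-4, z=-4 (different)
Without step 2: final = b=1, z=1 (different)
Without step 3: final = b=-1, z=-4 (different)
Without step 4: final = b=1, z=-4 (same)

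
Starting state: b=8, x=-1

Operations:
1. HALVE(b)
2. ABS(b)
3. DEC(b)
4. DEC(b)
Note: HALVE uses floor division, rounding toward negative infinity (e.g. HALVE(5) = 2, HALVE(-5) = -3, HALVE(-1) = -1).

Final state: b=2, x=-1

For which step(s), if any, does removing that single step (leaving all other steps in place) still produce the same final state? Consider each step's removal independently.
Step(s) 2

Testing removal of each single step:
Without step 1: final = b=6, x=-1 (different)
Without step 2: final = b=2, x=-1 (same)
Without step 3: final = b=3, x=-1 (different)
Without step 4: final = b=3, x=-1 (different)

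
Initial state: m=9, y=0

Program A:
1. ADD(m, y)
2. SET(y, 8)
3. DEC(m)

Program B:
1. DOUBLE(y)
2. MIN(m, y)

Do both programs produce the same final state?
No

Program A final state: m=8, y=8
Program B final state: m=0, y=0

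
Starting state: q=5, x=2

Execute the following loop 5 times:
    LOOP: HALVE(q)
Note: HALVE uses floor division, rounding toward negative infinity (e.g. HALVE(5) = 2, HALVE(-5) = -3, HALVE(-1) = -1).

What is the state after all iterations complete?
q=0, x=2

Iteration trace:
Start: q=5, x=2
After iteration 1: q=2, x=2
After iteration 2: q=1, x=2
After iteration 3: q=0, x=2
After iteration 4: q=0, x=2
After iteration 5: q=0, x=2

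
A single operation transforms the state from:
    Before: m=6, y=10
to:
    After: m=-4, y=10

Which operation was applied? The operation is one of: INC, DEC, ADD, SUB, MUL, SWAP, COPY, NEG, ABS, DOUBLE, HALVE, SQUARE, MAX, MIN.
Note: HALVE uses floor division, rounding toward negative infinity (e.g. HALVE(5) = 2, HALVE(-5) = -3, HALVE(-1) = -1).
SUB(m, y)

Analyzing the change:
Before: m=6, y=10
After: m=-4, y=10
Variable m changed from 6 to -4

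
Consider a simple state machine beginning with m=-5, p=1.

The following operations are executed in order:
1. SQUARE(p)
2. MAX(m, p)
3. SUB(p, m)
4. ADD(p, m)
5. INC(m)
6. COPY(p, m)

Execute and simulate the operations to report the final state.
{m: 2, p: 2}

Step-by-step execution:
Initial: m=-5, p=1
After step 1 (SQUARE(p)): m=-5, p=1
After step 2 (MAX(m, p)): m=1, p=1
After step 3 (SUB(p, m)): m=1, p=0
After step 4 (ADD(p, m)): m=1, p=1
After step 5 (INC(m)): m=2, p=1
After step 6 (COPY(p, m)): m=2, p=2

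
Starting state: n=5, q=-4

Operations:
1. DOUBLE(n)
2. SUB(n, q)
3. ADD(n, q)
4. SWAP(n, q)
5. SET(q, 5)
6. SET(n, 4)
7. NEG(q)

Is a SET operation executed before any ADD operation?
No

First SET: step 5
First ADD: step 3
Since 5 > 3, ADD comes first.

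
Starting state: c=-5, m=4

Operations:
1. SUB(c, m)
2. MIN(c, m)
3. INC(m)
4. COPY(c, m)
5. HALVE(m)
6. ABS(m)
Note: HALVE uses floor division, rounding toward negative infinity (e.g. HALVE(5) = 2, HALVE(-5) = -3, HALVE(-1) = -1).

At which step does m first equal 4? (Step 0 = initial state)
Step 0

Tracing m:
Initial: m = 4 ← first occurrence
After step 1: m = 4
After step 2: m = 4
After step 3: m = 5
After step 4: m = 5
After step 5: m = 2
After step 6: m = 2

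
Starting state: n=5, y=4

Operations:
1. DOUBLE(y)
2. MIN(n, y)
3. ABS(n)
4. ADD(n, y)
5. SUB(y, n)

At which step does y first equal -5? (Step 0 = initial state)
Step 5

Tracing y:
Initial: y = 4
After step 1: y = 8
After step 2: y = 8
After step 3: y = 8
After step 4: y = 8
After step 5: y = -5 ← first occurrence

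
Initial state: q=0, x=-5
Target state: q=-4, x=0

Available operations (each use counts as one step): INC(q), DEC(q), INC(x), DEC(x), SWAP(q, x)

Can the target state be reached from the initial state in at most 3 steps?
Yes

Path (2 steps): INC(x) → SWAP(q, x)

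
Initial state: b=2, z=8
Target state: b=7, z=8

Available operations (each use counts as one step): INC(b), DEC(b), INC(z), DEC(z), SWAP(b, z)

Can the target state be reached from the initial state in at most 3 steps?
No

The target state cannot be reached within 3 steps.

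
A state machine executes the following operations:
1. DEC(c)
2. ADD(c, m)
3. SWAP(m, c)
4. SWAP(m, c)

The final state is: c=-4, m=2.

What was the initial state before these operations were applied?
c=-5, m=2

Working backwards:
Final state: c=-4, m=2
Before step 4 (SWAP(m, c)): c=2, m=-4
Before step 3 (SWAP(m, c)): c=-4, m=2
Before step 2 (ADD(c, m)): c=-6, m=2
Before step 1 (DEC(c)): c=-5, m=2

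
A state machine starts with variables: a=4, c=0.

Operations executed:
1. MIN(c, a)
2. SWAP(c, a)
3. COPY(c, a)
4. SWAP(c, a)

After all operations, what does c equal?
c = 0

Tracing execution:
Step 1: MIN(c, a) → c = 0
Step 2: SWAP(c, a) → c = 4
Step 3: COPY(c, a) → c = 0
Step 4: SWAP(c, a) → c = 0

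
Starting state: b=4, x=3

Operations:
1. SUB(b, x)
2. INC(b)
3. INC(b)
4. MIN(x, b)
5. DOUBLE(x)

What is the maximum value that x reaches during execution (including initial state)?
6

Values of x at each step:
Initial: x = 3
After step 1: x = 3
After step 2: x = 3
After step 3: x = 3
After step 4: x = 3
After step 5: x = 6 ← maximum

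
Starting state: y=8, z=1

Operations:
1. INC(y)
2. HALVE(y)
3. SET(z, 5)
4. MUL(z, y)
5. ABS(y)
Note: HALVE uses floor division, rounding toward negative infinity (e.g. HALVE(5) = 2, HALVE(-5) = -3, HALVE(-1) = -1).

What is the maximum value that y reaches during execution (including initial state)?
9

Values of y at each step:
Initial: y = 8
After step 1: y = 9 ← maximum
After step 2: y = 4
After step 3: y = 4
After step 4: y = 4
After step 5: y = 4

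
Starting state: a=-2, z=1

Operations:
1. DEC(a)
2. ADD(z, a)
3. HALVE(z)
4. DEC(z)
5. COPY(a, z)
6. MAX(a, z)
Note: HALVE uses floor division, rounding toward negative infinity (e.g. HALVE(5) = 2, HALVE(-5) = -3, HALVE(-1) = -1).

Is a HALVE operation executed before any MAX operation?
Yes

First HALVE: step 3
First MAX: step 6
Since 3 < 6, HALVE comes first.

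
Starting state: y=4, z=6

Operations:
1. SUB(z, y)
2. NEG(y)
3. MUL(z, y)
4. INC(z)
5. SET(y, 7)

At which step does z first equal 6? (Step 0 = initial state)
Step 0

Tracing z:
Initial: z = 6 ← first occurrence
After step 1: z = 2
After step 2: z = 2
After step 3: z = -8
After step 4: z = -7
After step 5: z = -7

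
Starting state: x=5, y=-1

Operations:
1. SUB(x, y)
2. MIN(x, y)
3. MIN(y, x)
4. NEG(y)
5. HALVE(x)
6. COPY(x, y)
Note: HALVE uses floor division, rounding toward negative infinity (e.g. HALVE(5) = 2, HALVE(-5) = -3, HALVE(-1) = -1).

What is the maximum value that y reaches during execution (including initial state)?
1

Values of y at each step:
Initial: y = -1
After step 1: y = -1
After step 2: y = -1
After step 3: y = -1
After step 4: y = 1 ← maximum
After step 5: y = 1
After step 6: y = 1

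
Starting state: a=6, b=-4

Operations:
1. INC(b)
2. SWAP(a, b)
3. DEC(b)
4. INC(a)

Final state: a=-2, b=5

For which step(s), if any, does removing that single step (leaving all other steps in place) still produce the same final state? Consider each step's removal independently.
None - removing any single step changes the final result

Testing removal of each single step:
Without step 1: final = a=-3, b=5 (different)
Without step 2: final = a=7, b=-4 (different)
Without step 3: final = a=-2, b=6 (different)
Without step 4: final = a=-3, b=5 (different)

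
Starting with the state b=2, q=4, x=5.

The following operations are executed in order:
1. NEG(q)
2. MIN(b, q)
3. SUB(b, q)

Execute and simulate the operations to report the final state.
{b: 0, q: -4, x: 5}

Step-by-step execution:
Initial: b=2, q=4, x=5
After step 1 (NEG(q)): b=2, q=-4, x=5
After step 2 (MIN(b, q)): b=-4, q=-4, x=5
After step 3 (SUB(b, q)): b=0, q=-4, x=5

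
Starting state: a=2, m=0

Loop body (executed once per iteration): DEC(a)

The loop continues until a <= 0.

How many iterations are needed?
2

Tracing iterations:
Initial: a=2, m=0
After iteration 1: a=1, m=0
After iteration 2: a=0, m=0
a <= 0 now holds, so the loop exits after 2 iterations.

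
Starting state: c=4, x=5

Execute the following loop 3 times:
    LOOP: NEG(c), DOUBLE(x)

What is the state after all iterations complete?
c=-4, x=40

Iteration trace:
Start: c=4, x=5
After iteration 1: c=-4, x=10
After iteration 2: c=4, x=20
After iteration 3: c=-4, x=40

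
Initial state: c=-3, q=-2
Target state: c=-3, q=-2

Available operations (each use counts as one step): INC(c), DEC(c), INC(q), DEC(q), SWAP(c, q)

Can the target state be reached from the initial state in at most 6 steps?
Yes

Path (0 steps): 0 steps (already at target)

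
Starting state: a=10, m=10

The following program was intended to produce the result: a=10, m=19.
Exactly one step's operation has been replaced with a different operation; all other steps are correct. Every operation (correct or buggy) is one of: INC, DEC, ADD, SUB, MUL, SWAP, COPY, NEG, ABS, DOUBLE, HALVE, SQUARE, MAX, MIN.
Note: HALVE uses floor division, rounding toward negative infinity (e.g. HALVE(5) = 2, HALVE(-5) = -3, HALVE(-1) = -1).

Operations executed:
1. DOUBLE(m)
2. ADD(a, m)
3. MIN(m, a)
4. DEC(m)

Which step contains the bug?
Step 3

Trace with buggy code:
Initial: a=10, m=10
After step 1: a=10, m=20
After step 2: a=30, m=20
After step 3: a=30, m=20
After step 4: a=30, m=19
Actual final a=30, m=19 ≠ expected a=10, m=19.
Step 3 is the only position where a single-operation replacement can produce the expected result.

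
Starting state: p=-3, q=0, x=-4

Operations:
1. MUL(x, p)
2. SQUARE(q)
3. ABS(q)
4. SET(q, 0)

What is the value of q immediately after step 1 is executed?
q = 0

Tracing q through execution:
Initial: q = 0
After step 1 (MUL(x, p)): q = 0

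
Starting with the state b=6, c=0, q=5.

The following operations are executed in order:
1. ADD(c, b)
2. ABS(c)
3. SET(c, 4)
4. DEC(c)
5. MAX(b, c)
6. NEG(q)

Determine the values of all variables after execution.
{b: 6, c: 3, q: -5}

Step-by-step execution:
Initial: b=6, c=0, q=5
After step 1 (ADD(c, b)): b=6, c=6, q=5
After step 2 (ABS(c)): b=6, c=6, q=5
After step 3 (SET(c, 4)): b=6, c=4, q=5
After step 4 (DEC(c)): b=6, c=3, q=5
After step 5 (MAX(b, c)): b=6, c=3, q=5
After step 6 (NEG(q)): b=6, c=3, q=-5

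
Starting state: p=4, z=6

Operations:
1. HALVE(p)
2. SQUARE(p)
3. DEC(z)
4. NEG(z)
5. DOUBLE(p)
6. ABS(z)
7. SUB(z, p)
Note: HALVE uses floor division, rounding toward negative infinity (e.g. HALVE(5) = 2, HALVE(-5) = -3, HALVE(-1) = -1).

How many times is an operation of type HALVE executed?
1

Counting HALVE operations:
Step 1: HALVE(p) ← HALVE
Total: 1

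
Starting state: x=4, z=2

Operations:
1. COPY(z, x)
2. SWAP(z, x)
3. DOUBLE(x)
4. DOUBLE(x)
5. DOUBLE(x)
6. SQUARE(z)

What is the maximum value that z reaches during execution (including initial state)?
16

Values of z at each step:
Initial: z = 2
After step 1: z = 4
After step 2: z = 4
After step 3: z = 4
After step 4: z = 4
After step 5: z = 4
After step 6: z = 16 ← maximum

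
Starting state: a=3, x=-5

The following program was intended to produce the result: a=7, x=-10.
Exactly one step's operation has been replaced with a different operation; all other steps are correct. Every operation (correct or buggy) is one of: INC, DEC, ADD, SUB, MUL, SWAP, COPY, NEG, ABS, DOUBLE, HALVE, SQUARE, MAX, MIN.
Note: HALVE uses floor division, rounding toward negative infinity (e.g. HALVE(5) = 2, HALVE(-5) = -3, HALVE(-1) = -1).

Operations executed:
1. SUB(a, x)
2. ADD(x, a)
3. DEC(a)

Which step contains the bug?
Step 2

Trace with buggy code:
Initial: a=3, x=-5
After step 1: a=8, x=-5
After step 2: a=8, x=3
After step 3: a=7, x=3
Actual final a=7, x=3 ≠ expected a=7, x=-10.
Step 2 is the only position where a single-operation replacement can produce the expected result.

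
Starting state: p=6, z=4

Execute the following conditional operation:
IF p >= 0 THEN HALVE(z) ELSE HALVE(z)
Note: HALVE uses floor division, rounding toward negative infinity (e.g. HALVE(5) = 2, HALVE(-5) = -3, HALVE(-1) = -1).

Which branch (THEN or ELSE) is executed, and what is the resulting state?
Branch: THEN, Final state: p=6, z=2

Evaluating condition: p >= 0
p = 6
Condition is True, so THEN branch executes
After HALVE(z): p=6, z=2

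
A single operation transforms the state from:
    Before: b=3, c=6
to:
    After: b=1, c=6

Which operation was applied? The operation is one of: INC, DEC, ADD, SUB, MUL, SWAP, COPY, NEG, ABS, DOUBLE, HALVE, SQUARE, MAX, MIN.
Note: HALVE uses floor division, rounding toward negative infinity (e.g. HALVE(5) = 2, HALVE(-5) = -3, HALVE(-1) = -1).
HALVE(b)

Analyzing the change:
Before: b=3, c=6
After: b=1, c=6
Variable b changed from 3 to 1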